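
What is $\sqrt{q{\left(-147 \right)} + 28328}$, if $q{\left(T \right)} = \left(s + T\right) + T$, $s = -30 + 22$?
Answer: $9 \sqrt{346} \approx 167.41$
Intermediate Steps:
$s = -8$
$q{\left(T \right)} = -8 + 2 T$ ($q{\left(T \right)} = \left(-8 + T\right) + T = -8 + 2 T$)
$\sqrt{q{\left(-147 \right)} + 28328} = \sqrt{\left(-8 + 2 \left(-147\right)\right) + 28328} = \sqrt{\left(-8 - 294\right) + 28328} = \sqrt{-302 + 28328} = \sqrt{28026} = 9 \sqrt{346}$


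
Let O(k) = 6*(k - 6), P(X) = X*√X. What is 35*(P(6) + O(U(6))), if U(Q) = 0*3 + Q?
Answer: 210*√6 ≈ 514.39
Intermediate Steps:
P(X) = X^(3/2)
U(Q) = Q (U(Q) = 0 + Q = Q)
O(k) = -36 + 6*k (O(k) = 6*(-6 + k) = -36 + 6*k)
35*(P(6) + O(U(6))) = 35*(6^(3/2) + (-36 + 6*6)) = 35*(6*√6 + (-36 + 36)) = 35*(6*√6 + 0) = 35*(6*√6) = 210*√6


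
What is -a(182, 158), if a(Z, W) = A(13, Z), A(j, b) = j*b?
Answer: -2366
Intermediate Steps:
A(j, b) = b*j
a(Z, W) = 13*Z (a(Z, W) = Z*13 = 13*Z)
-a(182, 158) = -13*182 = -1*2366 = -2366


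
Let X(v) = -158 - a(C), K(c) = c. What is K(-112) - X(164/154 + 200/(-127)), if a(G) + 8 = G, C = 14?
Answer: 52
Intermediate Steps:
a(G) = -8 + G
X(v) = -164 (X(v) = -158 - (-8 + 14) = -158 - 1*6 = -158 - 6 = -164)
K(-112) - X(164/154 + 200/(-127)) = -112 - 1*(-164) = -112 + 164 = 52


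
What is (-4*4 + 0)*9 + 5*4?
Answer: -124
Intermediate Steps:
(-4*4 + 0)*9 + 5*4 = (-16 + 0)*9 + 20 = -16*9 + 20 = -144 + 20 = -124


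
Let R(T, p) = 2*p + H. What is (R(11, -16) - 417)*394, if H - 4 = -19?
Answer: -182816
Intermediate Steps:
H = -15 (H = 4 - 19 = -15)
R(T, p) = -15 + 2*p (R(T, p) = 2*p - 15 = -15 + 2*p)
(R(11, -16) - 417)*394 = ((-15 + 2*(-16)) - 417)*394 = ((-15 - 32) - 417)*394 = (-47 - 417)*394 = -464*394 = -182816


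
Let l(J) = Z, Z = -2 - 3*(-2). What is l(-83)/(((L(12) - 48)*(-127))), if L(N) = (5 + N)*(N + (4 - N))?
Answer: -1/635 ≈ -0.0015748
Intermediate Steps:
Z = 4 (Z = -2 + 6 = 4)
l(J) = 4
L(N) = 20 + 4*N (L(N) = (5 + N)*4 = 20 + 4*N)
l(-83)/(((L(12) - 48)*(-127))) = 4/((((20 + 4*12) - 48)*(-127))) = 4/((((20 + 48) - 48)*(-127))) = 4/(((68 - 48)*(-127))) = 4/((20*(-127))) = 4/(-2540) = 4*(-1/2540) = -1/635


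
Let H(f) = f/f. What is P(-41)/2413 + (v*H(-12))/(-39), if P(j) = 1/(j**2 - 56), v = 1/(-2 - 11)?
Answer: 301664/152923875 ≈ 0.0019726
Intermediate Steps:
v = -1/13 (v = 1/(-13) = -1/13 ≈ -0.076923)
P(j) = 1/(-56 + j**2)
H(f) = 1
P(-41)/2413 + (v*H(-12))/(-39) = 1/(-56 + (-41)**2*2413) - 1/13*1/(-39) = (1/2413)/(-56 + 1681) - 1/13*(-1/39) = (1/2413)/1625 + 1/507 = (1/1625)*(1/2413) + 1/507 = 1/3921125 + 1/507 = 301664/152923875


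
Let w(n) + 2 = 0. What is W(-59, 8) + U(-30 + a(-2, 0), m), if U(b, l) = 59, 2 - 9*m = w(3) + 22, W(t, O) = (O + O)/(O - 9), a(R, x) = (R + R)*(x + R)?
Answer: 43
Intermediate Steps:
w(n) = -2 (w(n) = -2 + 0 = -2)
a(R, x) = 2*R*(R + x) (a(R, x) = (2*R)*(R + x) = 2*R*(R + x))
W(t, O) = 2*O/(-9 + O) (W(t, O) = (2*O)/(-9 + O) = 2*O/(-9 + O))
m = -2 (m = 2/9 - (-2 + 22)/9 = 2/9 - ⅑*20 = 2/9 - 20/9 = -2)
W(-59, 8) + U(-30 + a(-2, 0), m) = 2*8/(-9 + 8) + 59 = 2*8/(-1) + 59 = 2*8*(-1) + 59 = -16 + 59 = 43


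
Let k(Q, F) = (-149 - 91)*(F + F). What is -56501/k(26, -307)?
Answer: -56501/147360 ≈ -0.38342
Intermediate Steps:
k(Q, F) = -480*F
-56501/k(26, -307) = -56501/((-480*(-307))) = -56501/147360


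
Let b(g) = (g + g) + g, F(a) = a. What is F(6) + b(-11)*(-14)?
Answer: 468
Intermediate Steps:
b(g) = 3*g (b(g) = 2*g + g = 3*g)
F(6) + b(-11)*(-14) = 6 + (3*(-11))*(-14) = 6 - 33*(-14) = 6 + 462 = 468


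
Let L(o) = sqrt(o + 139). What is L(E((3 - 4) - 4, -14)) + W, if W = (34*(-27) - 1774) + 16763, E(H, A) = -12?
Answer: 14071 + sqrt(127) ≈ 14082.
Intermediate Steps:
L(o) = sqrt(139 + o)
W = 14071 (W = (-918 - 1774) + 16763 = -2692 + 16763 = 14071)
L(E((3 - 4) - 4, -14)) + W = sqrt(139 - 12) + 14071 = sqrt(127) + 14071 = 14071 + sqrt(127)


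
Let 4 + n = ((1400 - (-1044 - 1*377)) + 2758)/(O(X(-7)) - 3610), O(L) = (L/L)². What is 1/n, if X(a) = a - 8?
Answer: -3609/20015 ≈ -0.18031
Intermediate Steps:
X(a) = -8 + a
O(L) = 1 (O(L) = 1² = 1)
n = -20015/3609 (n = -4 + ((1400 - (-1044 - 1*377)) + 2758)/(1 - 3610) = -4 + ((1400 - (-1044 - 377)) + 2758)/(-3609) = -4 + ((1400 - 1*(-1421)) + 2758)*(-1/3609) = -4 + ((1400 + 1421) + 2758)*(-1/3609) = -4 + (2821 + 2758)*(-1/3609) = -4 + 5579*(-1/3609) = -4 - 5579/3609 = -20015/3609 ≈ -5.5459)
1/n = 1/(-20015/3609) = -3609/20015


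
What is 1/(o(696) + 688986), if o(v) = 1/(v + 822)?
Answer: 1518/1045880749 ≈ 1.4514e-6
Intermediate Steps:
o(v) = 1/(822 + v)
1/(o(696) + 688986) = 1/(1/(822 + 696) + 688986) = 1/(1/1518 + 688986) = 1/(1045880749/1518) = 1518/1045880749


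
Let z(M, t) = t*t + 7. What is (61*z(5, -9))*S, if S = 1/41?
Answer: 5368/41 ≈ 130.93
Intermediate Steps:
S = 1/41 ≈ 0.024390
z(M, t) = 7 + t² (z(M, t) = t² + 7 = 7 + t²)
(61*z(5, -9))*S = (61*(7 + (-9)²))*(1/41) = (61*(7 + 81))*(1/41) = (61*88)*(1/41) = 5368*(1/41) = 5368/41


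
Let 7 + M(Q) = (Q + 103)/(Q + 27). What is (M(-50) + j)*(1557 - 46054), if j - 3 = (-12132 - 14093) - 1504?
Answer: 28385170264/23 ≈ 1.2341e+9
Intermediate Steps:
M(Q) = -7 + (103 + Q)/(27 + Q) (M(Q) = -7 + (Q + 103)/(Q + 27) = -7 + (103 + Q)/(27 + Q))
j = -27726 (j = 3 + ((-12132 - 14093) - 1504) = 3 + (-26225 - 1504) = 3 - 27729 = -27726)
(M(-50) + j)*(1557 - 46054) = (2*(-43 - 3*(-50))/(27 - 50) - 27726)*(1557 - 46054) = (2*(-43 + 150)/(-23) - 27726)*(-44497) = (2*(-1/23)*107 - 27726)*(-44497) = (-214/23 - 27726)*(-44497) = -637912/23*(-44497) = 28385170264/23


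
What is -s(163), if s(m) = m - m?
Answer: 0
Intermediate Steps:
s(m) = 0
-s(163) = -1*0 = 0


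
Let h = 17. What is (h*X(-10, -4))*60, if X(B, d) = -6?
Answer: -6120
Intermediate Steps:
(h*X(-10, -4))*60 = (17*(-6))*60 = -102*60 = -6120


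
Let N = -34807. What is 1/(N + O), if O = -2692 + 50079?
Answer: 1/12580 ≈ 7.9491e-5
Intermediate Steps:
O = 47387
1/(N + O) = 1/(-34807 + 47387) = 1/12580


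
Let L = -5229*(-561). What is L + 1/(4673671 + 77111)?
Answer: 13936271722759/4750782 ≈ 2.9335e+6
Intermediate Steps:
L = 2933469
L + 1/(4673671 + 77111) = 2933469 + 1/(4673671 + 77111) = 2933469 + 1/4750782 = 13936271722759/4750782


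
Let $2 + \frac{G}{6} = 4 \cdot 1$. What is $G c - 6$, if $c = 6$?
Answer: $66$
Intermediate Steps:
$G = 12$ ($G = -12 + 6 \cdot 4 \cdot 1 = -12 + 6 \cdot 4 = -12 + 24 = 12$)
$G c - 6 = 12 \cdot 6 - 6 = 72 - 6 = 66$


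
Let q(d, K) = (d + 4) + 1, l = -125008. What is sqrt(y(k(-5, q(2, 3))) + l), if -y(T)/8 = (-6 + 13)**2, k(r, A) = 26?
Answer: 10*I*sqrt(1254) ≈ 354.12*I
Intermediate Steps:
q(d, K) = 5 + d (q(d, K) = (4 + d) + 1 = 5 + d)
y(T) = -392 (y(T) = -8*(-6 + 13)**2 = -8*7**2 = -8*49 = -392)
sqrt(y(k(-5, q(2, 3))) + l) = sqrt(-392 - 125008) = sqrt(-125400) = 10*I*sqrt(1254)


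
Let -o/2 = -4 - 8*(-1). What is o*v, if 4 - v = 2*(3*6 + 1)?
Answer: 272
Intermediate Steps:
v = -34 (v = 4 - 2*(3*6 + 1) = 4 - 2*(18 + 1) = 4 - 2*19 = 4 - 1*38 = 4 - 38 = -34)
o = -8 (o = -2*(-4 - 8*(-1)) = -2*(-4 + 8) = -2*4 = -8)
o*v = -8*(-34) = 272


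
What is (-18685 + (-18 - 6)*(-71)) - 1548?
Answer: -18529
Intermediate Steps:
(-18685 + (-18 - 6)*(-71)) - 1548 = (-18685 - 24*(-71)) - 1548 = (-18685 + 1704) - 1548 = -16981 - 1548 = -18529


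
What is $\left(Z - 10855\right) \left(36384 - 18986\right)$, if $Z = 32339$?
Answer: $373778632$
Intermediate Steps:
$\left(Z - 10855\right) \left(36384 - 18986\right) = \left(32339 - 10855\right) \left(36384 - 18986\right) = 21484 \cdot 17398 = 373778632$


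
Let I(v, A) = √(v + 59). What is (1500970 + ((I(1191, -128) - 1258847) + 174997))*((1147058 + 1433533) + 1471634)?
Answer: 1690264092000 + 101305625*√2 ≈ 1.6904e+12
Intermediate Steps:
I(v, A) = √(59 + v)
(1500970 + ((I(1191, -128) - 1258847) + 174997))*((1147058 + 1433533) + 1471634) = (1500970 + ((√(59 + 1191) - 1258847) + 174997))*((1147058 + 1433533) + 1471634) = (1500970 + ((√1250 - 1258847) + 174997))*(2580591 + 1471634) = (1500970 + ((25*√2 - 1258847) + 174997))*4052225 = (1500970 + ((-1258847 + 25*√2) + 174997))*4052225 = (1500970 + (-1083850 + 25*√2))*4052225 = (417120 + 25*√2)*4052225 = 1690264092000 + 101305625*√2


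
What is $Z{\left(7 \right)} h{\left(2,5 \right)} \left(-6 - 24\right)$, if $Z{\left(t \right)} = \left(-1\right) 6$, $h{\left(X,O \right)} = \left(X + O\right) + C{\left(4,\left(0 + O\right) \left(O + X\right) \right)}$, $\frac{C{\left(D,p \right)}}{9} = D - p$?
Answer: $-48960$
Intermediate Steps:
$C{\left(D,p \right)} = - 9 p + 9 D$ ($C{\left(D,p \right)} = 9 \left(D - p\right) = - 9 p + 9 D$)
$h{\left(X,O \right)} = 36 + O + X - 9 O \left(O + X\right)$ ($h{\left(X,O \right)} = \left(X + O\right) - \left(-36 + 9 \left(0 + O\right) \left(O + X\right)\right) = \left(O + X\right) - \left(-36 + 9 O \left(O + X\right)\right) = 36 + O + X - 9 O \left(O + X\right)$)
$Z{\left(t \right)} = -6$
$Z{\left(7 \right)} h{\left(2,5 \right)} \left(-6 - 24\right) = - 6 \left(36 + 5 + 2 - 45 \left(5 + 2\right)\right) \left(-6 - 24\right) = - 6 \left(36 + 5 + 2 - 45 \cdot 7\right) \left(-6 - 24\right) = - 6 \left(36 + 5 + 2 - 315\right) \left(-30\right) = \left(-6\right) \left(-272\right) \left(-30\right) = 1632 \left(-30\right) = -48960$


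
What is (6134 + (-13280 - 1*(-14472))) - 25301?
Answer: -17975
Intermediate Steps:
(6134 + (-13280 - 1*(-14472))) - 25301 = (6134 + (-13280 + 14472)) - 25301 = (6134 + 1192) - 25301 = 7326 - 25301 = -17975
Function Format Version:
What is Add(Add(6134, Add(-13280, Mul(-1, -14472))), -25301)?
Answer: -17975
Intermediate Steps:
Add(Add(6134, Add(-13280, Mul(-1, -14472))), -25301) = Add(Add(6134, Add(-13280, 14472)), -25301) = Add(Add(6134, 1192), -25301) = Add(7326, -25301) = -17975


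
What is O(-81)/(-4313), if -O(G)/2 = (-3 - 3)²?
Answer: 72/4313 ≈ 0.016694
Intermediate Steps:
O(G) = -72 (O(G) = -2*(-3 - 3)² = -2*(-6)² = -2*36 = -72)
O(-81)/(-4313) = -72/(-4313) = -72*(-1/4313) = 72/4313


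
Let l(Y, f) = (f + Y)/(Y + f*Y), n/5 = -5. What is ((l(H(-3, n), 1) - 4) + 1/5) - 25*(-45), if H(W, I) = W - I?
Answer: 246779/220 ≈ 1121.7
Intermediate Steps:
n = -25 (n = 5*(-5) = -25)
l(Y, f) = (Y + f)/(Y + Y*f)
((l(H(-3, n), 1) - 4) + 1/5) - 25*(-45) = ((((-3 - 1*(-25)) + 1)/((-3 - 1*(-25))*(1 + 1)) - 4) + 1/5) - 25*(-45) = ((((-3 + 25) + 1)/((-3 + 25)*2) - 4) + 1/5) + 1125 = (((1/2)*(22 + 1)/22 - 4) + 1/5) + 1125 = (((1/22)*(1/2)*23 - 4) + 1/5) + 1125 = ((23/44 - 4) + 1/5) + 1125 = (-153/44 + 1/5) + 1125 = -721/220 + 1125 = 246779/220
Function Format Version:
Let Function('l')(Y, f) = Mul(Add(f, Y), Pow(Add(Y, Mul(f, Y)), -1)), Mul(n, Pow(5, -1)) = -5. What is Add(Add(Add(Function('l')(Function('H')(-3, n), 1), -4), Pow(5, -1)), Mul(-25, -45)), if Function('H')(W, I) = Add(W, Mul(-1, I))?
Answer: Rational(246779, 220) ≈ 1121.7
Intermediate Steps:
n = -25 (n = Mul(5, -5) = -25)
Function('l')(Y, f) = Mul(Pow(Add(Y, Mul(Y, f)), -1), Add(Y, f)) (Function('l')(Y, f) = Mul(Add(Y, f), Pow(Add(Y, Mul(Y, f)), -1)) = Mul(Pow(Add(Y, Mul(Y, f)), -1), Add(Y, f)))
Add(Add(Add(Function('l')(Function('H')(-3, n), 1), -4), Pow(5, -1)), Mul(-25, -45)) = Add(Add(Add(Mul(Pow(Add(-3, Mul(-1, -25)), -1), Pow(Add(1, 1), -1), Add(Add(-3, Mul(-1, -25)), 1)), -4), Pow(5, -1)), Mul(-25, -45)) = Add(Add(Add(Mul(Pow(Add(-3, 25), -1), Pow(2, -1), Add(Add(-3, 25), 1)), -4), Rational(1, 5)), 1125) = Add(Add(Add(Mul(Pow(22, -1), Rational(1, 2), Add(22, 1)), -4), Rational(1, 5)), 1125) = Add(Add(Add(Mul(Rational(1, 22), Rational(1, 2), 23), -4), Rational(1, 5)), 1125) = Add(Add(Add(Rational(23, 44), -4), Rational(1, 5)), 1125) = Add(Add(Rational(-153, 44), Rational(1, 5)), 1125) = Add(Rational(-721, 220), 1125) = Rational(246779, 220)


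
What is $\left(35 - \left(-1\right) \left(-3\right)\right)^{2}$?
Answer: $1024$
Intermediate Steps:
$\left(35 - \left(-1\right) \left(-3\right)\right)^{2} = \left(35 - 3\right)^{2} = 32^{2} = 1024$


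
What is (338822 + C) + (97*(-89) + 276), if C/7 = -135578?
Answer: -618581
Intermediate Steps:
C = -949046 (C = 7*(-135578) = -949046)
(338822 + C) + (97*(-89) + 276) = (338822 - 949046) + (97*(-89) + 276) = -610224 + (-8633 + 276) = -610224 - 8357 = -618581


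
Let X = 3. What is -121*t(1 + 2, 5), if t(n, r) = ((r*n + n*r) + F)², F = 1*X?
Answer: -131769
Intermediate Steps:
F = 3 (F = 1*3 = 3)
t(n, r) = (3 + 2*n*r)² (t(n, r) = ((r*n + n*r) + 3)² = ((n*r + n*r) + 3)² = (2*n*r + 3)² = (3 + 2*n*r)²)
-121*t(1 + 2, 5) = -121*(3 + 2*(1 + 2)*5)² = -121*(3 + 2*3*5)² = -121*(3 + 30)² = -121*33² = -121*1089 = -131769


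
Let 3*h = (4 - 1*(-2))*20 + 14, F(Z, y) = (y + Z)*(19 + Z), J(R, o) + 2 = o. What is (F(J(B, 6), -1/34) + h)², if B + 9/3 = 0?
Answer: 192404641/10404 ≈ 18493.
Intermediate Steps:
B = -3 (B = -3 + 0 = -3)
J(R, o) = -2 + o
F(Z, y) = (19 + Z)*(Z + y) (F(Z, y) = (Z + y)*(19 + Z) = (19 + Z)*(Z + y))
h = 134/3 (h = ((4 - 1*(-2))*20 + 14)/3 = ((4 + 2)*20 + 14)/3 = (6*20 + 14)/3 = (120 + 14)/3 = (⅓)*134 = 134/3 ≈ 44.667)
(F(J(B, 6), -1/34) + h)² = (((-2 + 6)² + 19*(-2 + 6) + 19*(-1/34) + (-2 + 6)*(-1/34)) + 134/3)² = ((4² + 19*4 + 19*(-1*1/34) + 4*(-1*1/34)) + 134/3)² = ((16 + 76 + 19*(-1/34) + 4*(-1/34)) + 134/3)² = ((16 + 76 - 19/34 - 2/17) + 134/3)² = (3105/34 + 134/3)² = (13871/102)² = 192404641/10404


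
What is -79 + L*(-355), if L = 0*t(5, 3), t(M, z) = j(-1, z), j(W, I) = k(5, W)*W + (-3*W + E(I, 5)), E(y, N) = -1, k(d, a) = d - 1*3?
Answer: -79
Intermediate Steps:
k(d, a) = -3 + d (k(d, a) = d - 3 = -3 + d)
j(W, I) = -1 - W (j(W, I) = (-3 + 5)*W + (-3*W - 1) = 2*W + (-1 - 3*W) = -1 - W)
t(M, z) = 0 (t(M, z) = -1 - 1*(-1) = -1 + 1 = 0)
L = 0 (L = 0*0 = 0)
-79 + L*(-355) = -79 + 0*(-355) = -79 + 0 = -79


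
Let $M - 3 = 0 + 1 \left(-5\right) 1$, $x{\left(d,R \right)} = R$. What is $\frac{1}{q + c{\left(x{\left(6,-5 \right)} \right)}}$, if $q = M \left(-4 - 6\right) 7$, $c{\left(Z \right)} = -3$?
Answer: $\frac{1}{137} \approx 0.0072993$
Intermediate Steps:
$M = -2$ ($M = 3 + \left(0 + 1 \left(-5\right) 1\right) = 3 + \left(0 - 5\right) = 3 - 5 = -2$)
$q = 140$ ($q = - 2 \left(-4 - 6\right) 7 = \left(-2\right) \left(-10\right) 7 = 20 \cdot 7 = 140$)
$\frac{1}{q + c{\left(x{\left(6,-5 \right)} \right)}} = \frac{1}{140 - 3} = \frac{1}{137}$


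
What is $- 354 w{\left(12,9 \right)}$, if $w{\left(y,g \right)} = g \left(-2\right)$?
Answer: $6372$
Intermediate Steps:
$w{\left(y,g \right)} = - 2 g$
$- 354 w{\left(12,9 \right)} = - 354 \left(\left(-2\right) 9\right) = \left(-354\right) \left(-18\right) = 6372$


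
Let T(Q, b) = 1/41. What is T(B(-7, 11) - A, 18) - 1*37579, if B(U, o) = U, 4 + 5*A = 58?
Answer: -1540738/41 ≈ -37579.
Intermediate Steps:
A = 54/5 (A = -⅘ + (⅕)*58 = -⅘ + 58/5 = 54/5 ≈ 10.800)
T(Q, b) = 1/41
T(B(-7, 11) - A, 18) - 1*37579 = 1/41 - 1*37579 = 1/41 - 37579 = -1540738/41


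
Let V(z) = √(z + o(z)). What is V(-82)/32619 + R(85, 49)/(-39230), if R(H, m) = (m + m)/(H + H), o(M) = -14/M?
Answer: -49/3334550 + I*√137555/1337379 ≈ -1.4695e-5 + 0.00027732*I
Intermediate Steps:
R(H, m) = m/H (R(H, m) = (2*m)/((2*H)) = (2*m)*(1/(2*H)) = m/H)
V(z) = √(z - 14/z)
V(-82)/32619 + R(85, 49)/(-39230) = √(-82 - 14/(-82))/32619 + (49/85)/(-39230) = √(-82 - 14*(-1/82))*(1/32619) + (49*(1/85))*(-1/39230) = √(-82 + 7/41)*(1/32619) + (49/85)*(-1/39230) = √(-3355/41)*(1/32619) - 49/3334550 = (I*√137555/41)*(1/32619) - 49/3334550 = I*√137555/1337379 - 49/3334550 = -49/3334550 + I*√137555/1337379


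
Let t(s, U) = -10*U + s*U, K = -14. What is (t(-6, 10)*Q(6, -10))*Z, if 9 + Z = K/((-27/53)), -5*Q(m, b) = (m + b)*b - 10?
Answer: 159680/9 ≈ 17742.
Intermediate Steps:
t(s, U) = -10*U + U*s
Q(m, b) = 2 - b*(b + m)/5 (Q(m, b) = -((m + b)*b - 10)/5 = -((b + m)*b - 10)/5 = -(b*(b + m) - 10)/5 = -(-10 + b*(b + m))/5 = 2 - b*(b + m)/5)
Z = 499/27 (Z = -9 - 14/((-27/53)) = -9 - 14/((-27*1/53)) = -9 - 14/(-27/53) = -9 - 14*(-53/27) = -9 + 742/27 = 499/27 ≈ 18.481)
(t(-6, 10)*Q(6, -10))*Z = ((10*(-10 - 6))*(2 - ⅕*(-10)² - ⅕*(-10)*6))*(499/27) = ((10*(-16))*(2 - ⅕*100 + 12))*(499/27) = -160*(2 - 20 + 12)*(499/27) = -160*(-6)*(499/27) = 960*(499/27) = 159680/9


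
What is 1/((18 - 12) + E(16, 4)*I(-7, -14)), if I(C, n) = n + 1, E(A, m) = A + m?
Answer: -1/254 ≈ -0.0039370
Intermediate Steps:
I(C, n) = 1 + n
1/((18 - 12) + E(16, 4)*I(-7, -14)) = 1/((18 - 12) + (16 + 4)*(1 - 14)) = 1/(6 + 20*(-13)) = 1/(6 - 260) = 1/(-254) = -1/254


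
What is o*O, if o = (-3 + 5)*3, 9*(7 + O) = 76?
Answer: 26/3 ≈ 8.6667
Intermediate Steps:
O = 13/9 (O = -7 + (⅑)*76 = -7 + 76/9 = 13/9 ≈ 1.4444)
o = 6 (o = 2*3 = 6)
o*O = 6*(13/9) = 26/3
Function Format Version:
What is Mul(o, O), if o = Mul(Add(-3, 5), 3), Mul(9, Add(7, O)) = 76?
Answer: Rational(26, 3) ≈ 8.6667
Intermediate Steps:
O = Rational(13, 9) (O = Add(-7, Mul(Rational(1, 9), 76)) = Add(-7, Rational(76, 9)) = Rational(13, 9) ≈ 1.4444)
o = 6 (o = Mul(2, 3) = 6)
Mul(o, O) = Mul(6, Rational(13, 9)) = Rational(26, 3)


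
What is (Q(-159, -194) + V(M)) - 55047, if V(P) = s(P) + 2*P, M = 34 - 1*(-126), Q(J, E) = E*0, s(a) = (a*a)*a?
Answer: 4041273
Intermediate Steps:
s(a) = a³ (s(a) = a²*a = a³)
Q(J, E) = 0
M = 160 (M = 34 + 126 = 160)
V(P) = P³ + 2*P
(Q(-159, -194) + V(M)) - 55047 = (0 + 160*(2 + 160²)) - 55047 = (0 + 160*(2 + 25600)) - 55047 = (0 + 160*25602) - 55047 = (0 + 4096320) - 55047 = 4096320 - 55047 = 4041273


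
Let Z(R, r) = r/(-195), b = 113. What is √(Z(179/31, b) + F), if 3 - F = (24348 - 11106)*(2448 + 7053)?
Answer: I*√4784010410010/195 ≈ 11217.0*I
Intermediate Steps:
Z(R, r) = -r/195 (Z(R, r) = r*(-1/195) = -r/195)
F = -125812239 (F = 3 - (24348 - 11106)*(2448 + 7053) = 3 - 13242*9501 = 3 - 1*125812242 = 3 - 125812242 = -125812239)
√(Z(179/31, b) + F) = √(-1/195*113 - 125812239) = √(-113/195 - 125812239) = √(-24533386718/195) = I*√4784010410010/195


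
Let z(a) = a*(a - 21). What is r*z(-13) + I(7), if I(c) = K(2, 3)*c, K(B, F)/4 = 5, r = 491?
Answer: 217162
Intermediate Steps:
K(B, F) = 20 (K(B, F) = 4*5 = 20)
z(a) = a*(-21 + a)
I(c) = 20*c
r*z(-13) + I(7) = 491*(-13*(-21 - 13)) + 20*7 = 491*(-13*(-34)) + 140 = 491*442 + 140 = 217022 + 140 = 217162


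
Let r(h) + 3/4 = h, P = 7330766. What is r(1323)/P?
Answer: 5289/29323064 ≈ 0.00018037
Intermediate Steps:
r(h) = -¾ + h
r(1323)/P = (-¾ + 1323)/7330766 = (5289/4)*(1/7330766) = 5289/29323064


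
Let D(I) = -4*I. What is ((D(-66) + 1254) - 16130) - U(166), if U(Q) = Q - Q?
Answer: -14612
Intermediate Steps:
U(Q) = 0
((D(-66) + 1254) - 16130) - U(166) = ((-4*(-66) + 1254) - 16130) - 1*0 = ((264 + 1254) - 16130) + 0 = (1518 - 16130) + 0 = -14612 + 0 = -14612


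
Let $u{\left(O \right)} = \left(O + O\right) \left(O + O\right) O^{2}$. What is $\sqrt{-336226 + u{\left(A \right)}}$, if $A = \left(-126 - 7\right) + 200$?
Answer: $\sqrt{80268258} \approx 8959.3$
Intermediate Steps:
$A = 67$ ($A = -133 + 200 = 67$)
$u{\left(O \right)} = 4 O^{4}$ ($u{\left(O \right)} = 2 O 2 O O^{2} = 4 O^{2} O^{2} = 4 O^{4}$)
$\sqrt{-336226 + u{\left(A \right)}} = \sqrt{-336226 + 4 \cdot 67^{4}} = \sqrt{-336226 + 4 \cdot 20151121} = \sqrt{-336226 + 80604484} = \sqrt{80268258}$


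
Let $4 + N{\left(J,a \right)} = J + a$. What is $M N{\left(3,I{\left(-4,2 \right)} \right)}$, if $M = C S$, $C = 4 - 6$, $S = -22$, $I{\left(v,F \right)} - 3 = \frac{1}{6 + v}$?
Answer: $110$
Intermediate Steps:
$I{\left(v,F \right)} = 3 + \frac{1}{6 + v}$
$C = -2$ ($C = 4 - 6 = -2$)
$N{\left(J,a \right)} = -4 + J + a$ ($N{\left(J,a \right)} = -4 + \left(J + a\right) = -4 + J + a$)
$M = 44$ ($M = \left(-2\right) \left(-22\right) = 44$)
$M N{\left(3,I{\left(-4,2 \right)} \right)} = 44 \left(-4 + 3 + \frac{19 + 3 \left(-4\right)}{6 - 4}\right) = 44 \left(-4 + 3 + \frac{19 - 12}{2}\right) = 44 \left(-4 + 3 + \frac{1}{2} \cdot 7\right) = 44 \left(-4 + 3 + \frac{7}{2}\right) = 44 \cdot \frac{5}{2} = 110$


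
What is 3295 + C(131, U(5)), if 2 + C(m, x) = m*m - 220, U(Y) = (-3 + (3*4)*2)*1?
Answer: 20234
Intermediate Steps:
U(Y) = 21 (U(Y) = (-3 + 12*2)*1 = (-3 + 24)*1 = 21*1 = 21)
C(m, x) = -222 + m² (C(m, x) = -2 + (m*m - 220) = -2 + (m² - 220) = -2 + (-220 + m²) = -222 + m²)
3295 + C(131, U(5)) = 3295 + (-222 + 131²) = 3295 + (-222 + 17161) = 3295 + 16939 = 20234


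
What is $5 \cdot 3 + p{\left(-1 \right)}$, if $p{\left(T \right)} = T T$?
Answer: $16$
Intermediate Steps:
$p{\left(T \right)} = T^{2}$
$5 \cdot 3 + p{\left(-1 \right)} = 5 \cdot 3 + \left(-1\right)^{2} = 15 + 1 = 16$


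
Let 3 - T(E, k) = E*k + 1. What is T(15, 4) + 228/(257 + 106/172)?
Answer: -421794/7385 ≈ -57.115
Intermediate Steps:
T(E, k) = 2 - E*k (T(E, k) = 3 - (E*k + 1) = 3 - (1 + E*k) = 3 + (-1 - E*k) = 2 - E*k)
T(15, 4) + 228/(257 + 106/172) = (2 - 1*15*4) + 228/(257 + 106/172) = (2 - 60) + 228/(257 + 106*(1/172)) = -58 + 228/(257 + 53/86) = -58 + 228/(22155/86) = -58 + 228*(86/22155) = -58 + 6536/7385 = -421794/7385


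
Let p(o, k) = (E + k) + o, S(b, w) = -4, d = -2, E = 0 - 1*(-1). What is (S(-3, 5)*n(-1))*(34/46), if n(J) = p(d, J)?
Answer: 136/23 ≈ 5.9130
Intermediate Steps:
E = 1 (E = 0 + 1 = 1)
p(o, k) = 1 + k + o (p(o, k) = (1 + k) + o = 1 + k + o)
n(J) = -1 + J (n(J) = 1 + J - 2 = -1 + J)
(S(-3, 5)*n(-1))*(34/46) = (-4*(-1 - 1))*(34/46) = (-4*(-2))*(34*(1/46)) = 8*(17/23) = 136/23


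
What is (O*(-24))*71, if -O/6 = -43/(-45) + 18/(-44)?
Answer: 307288/55 ≈ 5587.1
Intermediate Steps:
O = -541/165 (O = -6*(-43/(-45) + 18/(-44)) = -6*(-43*(-1/45) + 18*(-1/44)) = -6*(43/45 - 9/22) = -6*541/990 = -541/165 ≈ -3.2788)
(O*(-24))*71 = -541/165*(-24)*71 = (4328/55)*71 = 307288/55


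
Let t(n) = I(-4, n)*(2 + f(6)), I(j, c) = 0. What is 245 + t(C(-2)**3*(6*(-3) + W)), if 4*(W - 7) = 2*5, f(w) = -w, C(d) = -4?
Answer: 245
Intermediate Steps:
W = 19/2 (W = 7 + (2*5)/4 = 7 + (1/4)*10 = 7 + 5/2 = 19/2 ≈ 9.5000)
t(n) = 0 (t(n) = 0*(2 - 1*6) = 0*(2 - 6) = 0*(-4) = 0)
245 + t(C(-2)**3*(6*(-3) + W)) = 245 + 0 = 245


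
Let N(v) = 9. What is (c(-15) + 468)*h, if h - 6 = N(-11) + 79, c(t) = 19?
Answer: 45778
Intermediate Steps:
h = 94 (h = 6 + (9 + 79) = 6 + 88 = 94)
(c(-15) + 468)*h = (19 + 468)*94 = 487*94 = 45778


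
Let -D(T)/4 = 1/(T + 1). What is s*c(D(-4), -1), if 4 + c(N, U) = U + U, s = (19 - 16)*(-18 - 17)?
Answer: 630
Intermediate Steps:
D(T) = -4/(1 + T) (D(T) = -4/(T + 1) = -4/(1 + T))
s = -105 (s = 3*(-35) = -105)
c(N, U) = -4 + 2*U (c(N, U) = -4 + (U + U) = -4 + 2*U)
s*c(D(-4), -1) = -105*(-4 + 2*(-1)) = -105*(-4 - 2) = -105*(-6) = 630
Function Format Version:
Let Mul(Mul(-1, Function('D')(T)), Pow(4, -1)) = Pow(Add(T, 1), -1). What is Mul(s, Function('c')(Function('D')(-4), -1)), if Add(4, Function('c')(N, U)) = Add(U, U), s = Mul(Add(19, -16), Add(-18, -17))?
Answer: 630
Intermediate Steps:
Function('D')(T) = Mul(-4, Pow(Add(1, T), -1)) (Function('D')(T) = Mul(-4, Pow(Add(T, 1), -1)) = Mul(-4, Pow(Add(1, T), -1)))
s = -105 (s = Mul(3, -35) = -105)
Function('c')(N, U) = Add(-4, Mul(2, U)) (Function('c')(N, U) = Add(-4, Add(U, U)) = Add(-4, Mul(2, U)))
Mul(s, Function('c')(Function('D')(-4), -1)) = Mul(-105, Add(-4, Mul(2, -1))) = Mul(-105, Add(-4, -2)) = Mul(-105, -6) = 630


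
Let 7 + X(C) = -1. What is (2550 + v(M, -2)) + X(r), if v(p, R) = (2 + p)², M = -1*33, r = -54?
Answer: 3503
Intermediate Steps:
M = -33
X(C) = -8 (X(C) = -7 - 1 = -8)
(2550 + v(M, -2)) + X(r) = (2550 + (2 - 33)²) - 8 = (2550 + (-31)²) - 8 = (2550 + 961) - 8 = 3511 - 8 = 3503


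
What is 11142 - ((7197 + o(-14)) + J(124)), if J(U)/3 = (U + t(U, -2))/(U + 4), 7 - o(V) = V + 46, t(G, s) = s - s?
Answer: 126947/32 ≈ 3967.1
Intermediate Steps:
t(G, s) = 0
o(V) = -39 - V (o(V) = 7 - (V + 46) = 7 - (46 + V) = 7 + (-46 - V) = -39 - V)
J(U) = 3*U/(4 + U) (J(U) = 3*((U + 0)/(U + 4)) = 3*(U/(4 + U)) = 3*U/(4 + U))
11142 - ((7197 + o(-14)) + J(124)) = 11142 - ((7197 + (-39 - 1*(-14))) + 3*124/(4 + 124)) = 11142 - ((7197 + (-39 + 14)) + 3*124/128) = 11142 - ((7197 - 25) + 3*124*(1/128)) = 11142 - (7172 + 93/32) = 11142 - 1*229597/32 = 11142 - 229597/32 = 126947/32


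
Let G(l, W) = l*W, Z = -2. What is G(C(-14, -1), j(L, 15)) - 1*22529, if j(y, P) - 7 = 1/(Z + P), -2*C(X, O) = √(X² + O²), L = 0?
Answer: -22529 - 46*√197/13 ≈ -22579.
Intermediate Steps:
C(X, O) = -√(O² + X²)/2 (C(X, O) = -√(X² + O²)/2 = -√(O² + X²)/2)
j(y, P) = 7 + 1/(-2 + P)
G(l, W) = W*l
G(C(-14, -1), j(L, 15)) - 1*22529 = ((-13 + 7*15)/(-2 + 15))*(-√((-1)² + (-14)²)/2) - 1*22529 = ((-13 + 105)/13)*(-√(1 + 196)/2) - 22529 = ((1/13)*92)*(-√197/2) - 22529 = 92*(-√197/2)/13 - 22529 = -46*√197/13 - 22529 = -22529 - 46*√197/13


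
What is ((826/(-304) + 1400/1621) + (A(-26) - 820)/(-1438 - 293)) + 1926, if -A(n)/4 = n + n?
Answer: 273602686031/142168184 ≈ 1924.5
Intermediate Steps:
A(n) = -8*n (A(n) = -4*(n + n) = -8*n)
((826/(-304) + 1400/1621) + (A(-26) - 820)/(-1438 - 293)) + 1926 = ((826/(-304) + 1400/1621) + (-8*(-26) - 820)/(-1438 - 293)) + 1926 = ((826*(-1/304) + 1400*(1/1621)) + (208 - 820)/(-1731)) + 1926 = ((-413/152 + 1400/1621) - 612*(-1/1731)) + 1926 = (-456673/246392 + 204/577) + 1926 = -213236353/142168184 + 1926 = 273602686031/142168184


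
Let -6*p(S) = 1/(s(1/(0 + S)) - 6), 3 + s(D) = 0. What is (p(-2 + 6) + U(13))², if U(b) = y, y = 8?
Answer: 187489/2916 ≈ 64.297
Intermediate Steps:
s(D) = -3 (s(D) = -3 + 0 = -3)
p(S) = 1/54 (p(S) = -1/(6*(-3 - 6)) = -⅙/(-9) = -⅙*(-⅑) = 1/54)
U(b) = 8
(p(-2 + 6) + U(13))² = (1/54 + 8)² = (433/54)² = 187489/2916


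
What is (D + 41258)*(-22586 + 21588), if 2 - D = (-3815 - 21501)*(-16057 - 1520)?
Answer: 444048195856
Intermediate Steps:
D = -444979330 (D = 2 - (-3815 - 21501)*(-16057 - 1520) = 2 - (-25316)*(-17577) = 2 - 1*444979332 = 2 - 444979332 = -444979330)
(D + 41258)*(-22586 + 21588) = (-444979330 + 41258)*(-22586 + 21588) = -444938072*(-998) = 444048195856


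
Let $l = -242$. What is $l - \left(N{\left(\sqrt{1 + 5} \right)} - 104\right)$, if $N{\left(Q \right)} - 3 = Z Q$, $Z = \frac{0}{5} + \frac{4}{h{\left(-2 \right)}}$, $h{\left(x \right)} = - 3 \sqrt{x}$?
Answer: $-141 - \frac{4 i \sqrt{3}}{3} \approx -141.0 - 2.3094 i$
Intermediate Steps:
$Z = \frac{2 i \sqrt{2}}{3}$ ($Z = \frac{0}{5} + \frac{4}{\left(-3\right) \sqrt{-2}} = 0 \cdot \frac{1}{5} + \frac{4}{\left(-3\right) i \sqrt{2}} = 0 + \frac{4}{\left(-3\right) i \sqrt{2}} = 0 + 4 \frac{i \sqrt{2}}{6} = 0 + \frac{2 i \sqrt{2}}{3} = \frac{2 i \sqrt{2}}{3} \approx 0.94281 i$)
$N{\left(Q \right)} = 3 + \frac{2 i Q \sqrt{2}}{3}$ ($N{\left(Q \right)} = 3 + \frac{2 i \sqrt{2}}{3} Q = 3 + \frac{2 i Q \sqrt{2}}{3}$)
$l - \left(N{\left(\sqrt{1 + 5} \right)} - 104\right) = -242 - \left(\left(3 + \frac{2 i \sqrt{1 + 5} \sqrt{2}}{3}\right) - 104\right) = -242 - \left(\left(3 + \frac{2 i \sqrt{6} \sqrt{2}}{3}\right) - 104\right) = -242 - \left(\left(3 + \frac{4 i \sqrt{3}}{3}\right) - 104\right) = -242 - \left(-101 + \frac{4 i \sqrt{3}}{3}\right) = -242 + \left(101 - \frac{4 i \sqrt{3}}{3}\right) = -141 - \frac{4 i \sqrt{3}}{3}$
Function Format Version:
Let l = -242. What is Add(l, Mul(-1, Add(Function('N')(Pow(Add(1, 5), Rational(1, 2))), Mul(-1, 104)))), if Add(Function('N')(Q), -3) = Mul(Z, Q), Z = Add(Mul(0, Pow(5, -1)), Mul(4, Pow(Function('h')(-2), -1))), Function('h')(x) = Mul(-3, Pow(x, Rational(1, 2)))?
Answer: Add(-141, Mul(Rational(-4, 3), I, Pow(3, Rational(1, 2)))) ≈ Add(-141.00, Mul(-2.3094, I))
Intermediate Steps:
Z = Mul(Rational(2, 3), I, Pow(2, Rational(1, 2))) (Z = Add(Mul(0, Pow(5, -1)), Mul(4, Pow(Mul(-3, Pow(-2, Rational(1, 2))), -1))) = Add(Mul(0, Rational(1, 5)), Mul(4, Pow(Mul(-3, Mul(I, Pow(2, Rational(1, 2)))), -1))) = Add(0, Mul(4, Pow(Mul(-3, I, Pow(2, Rational(1, 2))), -1))) = Add(0, Mul(4, Mul(Rational(1, 6), I, Pow(2, Rational(1, 2))))) = Add(0, Mul(Rational(2, 3), I, Pow(2, Rational(1, 2)))) = Mul(Rational(2, 3), I, Pow(2, Rational(1, 2))) ≈ Mul(0.94281, I))
Function('N')(Q) = Add(3, Mul(Rational(2, 3), I, Q, Pow(2, Rational(1, 2)))) (Function('N')(Q) = Add(3, Mul(Mul(Rational(2, 3), I, Pow(2, Rational(1, 2))), Q)) = Add(3, Mul(Rational(2, 3), I, Q, Pow(2, Rational(1, 2)))))
Add(l, Mul(-1, Add(Function('N')(Pow(Add(1, 5), Rational(1, 2))), Mul(-1, 104)))) = Add(-242, Mul(-1, Add(Add(3, Mul(Rational(2, 3), I, Pow(Add(1, 5), Rational(1, 2)), Pow(2, Rational(1, 2)))), Mul(-1, 104)))) = Add(-242, Mul(-1, Add(Add(3, Mul(Rational(2, 3), I, Pow(6, Rational(1, 2)), Pow(2, Rational(1, 2)))), -104))) = Add(-242, Mul(-1, Add(Add(3, Mul(Rational(4, 3), I, Pow(3, Rational(1, 2)))), -104))) = Add(-242, Mul(-1, Add(-101, Mul(Rational(4, 3), I, Pow(3, Rational(1, 2)))))) = Add(-242, Add(101, Mul(Rational(-4, 3), I, Pow(3, Rational(1, 2))))) = Add(-141, Mul(Rational(-4, 3), I, Pow(3, Rational(1, 2))))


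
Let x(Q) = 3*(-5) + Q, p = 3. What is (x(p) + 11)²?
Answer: 1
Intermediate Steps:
x(Q) = -15 + Q
(x(p) + 11)² = ((-15 + 3) + 11)² = (-12 + 11)² = (-1)² = 1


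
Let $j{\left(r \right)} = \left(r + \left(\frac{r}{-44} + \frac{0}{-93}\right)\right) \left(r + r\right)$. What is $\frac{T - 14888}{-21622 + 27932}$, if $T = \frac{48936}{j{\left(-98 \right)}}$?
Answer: $- \frac{768406318}{325731665} \approx -2.359$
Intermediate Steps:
$j{\left(r \right)} = \frac{43 r^{2}}{22}$ ($j{\left(r \right)} = \left(r + \left(r \left(- \frac{1}{44}\right) + 0 \left(- \frac{1}{93}\right)\right)\right) 2 r = \left(r + \left(- \frac{r}{44} + 0\right)\right) 2 r = \left(r - \frac{r}{44}\right) 2 r = \frac{43 r}{44} \cdot 2 r = \frac{43 r^{2}}{22}$)
$T = \frac{269148}{103243}$ ($T = \frac{48936}{\frac{43}{22} \left(-98\right)^{2}} = \frac{48936}{\frac{43}{22} \cdot 9604} = \frac{48936}{\frac{206486}{11}} = 48936 \cdot \frac{11}{206486} = \frac{269148}{103243} \approx 2.6069$)
$\frac{T - 14888}{-21622 + 27932} = \frac{\frac{269148}{103243} - 14888}{-21622 + 27932} = - \frac{1536812636}{103243 \cdot 6310} = \left(- \frac{1536812636}{103243}\right) \frac{1}{6310} = - \frac{768406318}{325731665}$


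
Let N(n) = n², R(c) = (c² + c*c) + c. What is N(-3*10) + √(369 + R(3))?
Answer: 900 + √390 ≈ 919.75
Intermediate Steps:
R(c) = c + 2*c² (R(c) = (c² + c²) + c = 2*c² + c = c + 2*c²)
N(-3*10) + √(369 + R(3)) = (-3*10)² + √(369 + 3*(1 + 2*3)) = (-30)² + √(369 + 3*(1 + 6)) = 900 + √(369 + 3*7) = 900 + √(369 + 21) = 900 + √390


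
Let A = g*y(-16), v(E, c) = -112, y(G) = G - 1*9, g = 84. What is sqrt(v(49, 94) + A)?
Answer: 2*I*sqrt(553) ≈ 47.032*I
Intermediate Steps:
y(G) = -9 + G (y(G) = G - 9 = -9 + G)
A = -2100 (A = 84*(-9 - 16) = 84*(-25) = -2100)
sqrt(v(49, 94) + A) = sqrt(-112 - 2100) = sqrt(-2212) = 2*I*sqrt(553)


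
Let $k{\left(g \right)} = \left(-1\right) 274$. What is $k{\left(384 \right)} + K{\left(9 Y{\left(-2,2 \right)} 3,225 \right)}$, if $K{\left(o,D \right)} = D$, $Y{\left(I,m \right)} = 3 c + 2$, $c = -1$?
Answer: $-49$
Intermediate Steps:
$Y{\left(I,m \right)} = -1$ ($Y{\left(I,m \right)} = 3 \left(-1\right) + 2 = -3 + 2 = -1$)
$k{\left(g \right)} = -274$
$k{\left(384 \right)} + K{\left(9 Y{\left(-2,2 \right)} 3,225 \right)} = -274 + 225 = -49$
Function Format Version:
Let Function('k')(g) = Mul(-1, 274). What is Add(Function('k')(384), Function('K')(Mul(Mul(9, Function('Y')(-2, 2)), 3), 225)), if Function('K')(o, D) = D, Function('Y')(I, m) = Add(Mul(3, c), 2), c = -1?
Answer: -49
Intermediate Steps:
Function('Y')(I, m) = -1 (Function('Y')(I, m) = Add(Mul(3, -1), 2) = Add(-3, 2) = -1)
Function('k')(g) = -274
Add(Function('k')(384), Function('K')(Mul(Mul(9, Function('Y')(-2, 2)), 3), 225)) = Add(-274, 225) = -49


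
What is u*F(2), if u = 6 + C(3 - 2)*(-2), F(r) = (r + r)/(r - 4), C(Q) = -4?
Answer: -28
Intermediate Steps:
F(r) = 2*r/(-4 + r) (F(r) = (2*r)/(-4 + r) = 2*r/(-4 + r))
u = 14 (u = 6 - 4*(-2) = 6 + 8 = 14)
u*F(2) = 14*(2*2/(-4 + 2)) = 14*(2*2/(-2)) = 14*(2*2*(-½)) = 14*(-2) = -28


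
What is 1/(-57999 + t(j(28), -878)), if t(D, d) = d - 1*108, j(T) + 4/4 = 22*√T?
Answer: -1/58985 ≈ -1.6953e-5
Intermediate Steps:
j(T) = -1 + 22*√T
t(D, d) = -108 + d (t(D, d) = d - 108 = -108 + d)
1/(-57999 + t(j(28), -878)) = 1/(-57999 + (-108 - 878)) = 1/(-57999 - 986) = 1/(-58985) = -1/58985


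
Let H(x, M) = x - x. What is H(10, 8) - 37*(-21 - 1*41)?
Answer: 2294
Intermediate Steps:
H(x, M) = 0
H(10, 8) - 37*(-21 - 1*41) = 0 - 37*(-21 - 1*41) = 0 - 37*(-21 - 41) = 0 - 37*(-62) = 0 + 2294 = 2294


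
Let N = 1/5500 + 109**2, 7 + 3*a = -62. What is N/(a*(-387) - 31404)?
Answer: -5026577/9520500 ≈ -0.52797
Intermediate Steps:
a = -23 (a = -7/3 + (1/3)*(-62) = -7/3 - 62/3 = -23)
N = 65345501/5500 (N = 1/5500 + 11881 = 65345501/5500 ≈ 11881.)
N/(a*(-387) - 31404) = 65345501/(5500*(-23*(-387) - 31404)) = 65345501/(5500*(8901 - 31404)) = (65345501/5500)/(-22503) = (65345501/5500)*(-1/22503) = -5026577/9520500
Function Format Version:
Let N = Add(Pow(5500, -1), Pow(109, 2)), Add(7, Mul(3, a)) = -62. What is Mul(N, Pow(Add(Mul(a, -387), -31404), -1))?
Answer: Rational(-5026577, 9520500) ≈ -0.52797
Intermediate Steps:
a = -23 (a = Add(Rational(-7, 3), Mul(Rational(1, 3), -62)) = Add(Rational(-7, 3), Rational(-62, 3)) = -23)
N = Rational(65345501, 5500) (N = Add(Rational(1, 5500), 11881) = Rational(65345501, 5500) ≈ 11881.)
Mul(N, Pow(Add(Mul(a, -387), -31404), -1)) = Mul(Rational(65345501, 5500), Pow(Add(Mul(-23, -387), -31404), -1)) = Mul(Rational(65345501, 5500), Pow(Add(8901, -31404), -1)) = Mul(Rational(65345501, 5500), Pow(-22503, -1)) = Mul(Rational(65345501, 5500), Rational(-1, 22503)) = Rational(-5026577, 9520500)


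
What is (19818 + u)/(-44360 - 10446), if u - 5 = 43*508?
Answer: -41667/54806 ≈ -0.76026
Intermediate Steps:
u = 21849 (u = 5 + 43*508 = 5 + 21844 = 21849)
(19818 + u)/(-44360 - 10446) = (19818 + 21849)/(-44360 - 10446) = 41667/(-54806) = 41667*(-1/54806) = -41667/54806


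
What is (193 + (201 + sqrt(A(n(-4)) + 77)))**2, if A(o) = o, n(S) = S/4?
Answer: 155312 + 1576*sqrt(19) ≈ 1.6218e+5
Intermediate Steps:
n(S) = S/4 (n(S) = S*(1/4) = S/4)
(193 + (201 + sqrt(A(n(-4)) + 77)))**2 = (193 + (201 + sqrt((1/4)*(-4) + 77)))**2 = (193 + (201 + sqrt(-1 + 77)))**2 = (193 + (201 + sqrt(76)))**2 = (193 + (201 + 2*sqrt(19)))**2 = (394 + 2*sqrt(19))**2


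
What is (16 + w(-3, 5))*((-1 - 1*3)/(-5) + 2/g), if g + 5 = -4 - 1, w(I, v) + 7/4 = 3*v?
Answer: 351/20 ≈ 17.550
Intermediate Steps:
w(I, v) = -7/4 + 3*v
g = -10 (g = -5 + (-4 - 1) = -5 - 5 = -10)
(16 + w(-3, 5))*((-1 - 1*3)/(-5) + 2/g) = (16 + (-7/4 + 3*5))*((-1 - 1*3)/(-5) + 2/(-10)) = (16 + (-7/4 + 15))*((-1 - 3)*(-⅕) + 2*(-⅒)) = (16 + 53/4)*(-4*(-⅕) - ⅕) = 117*(⅘ - ⅕)/4 = (117/4)*(⅗) = 351/20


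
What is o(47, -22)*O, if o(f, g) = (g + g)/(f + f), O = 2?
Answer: -44/47 ≈ -0.93617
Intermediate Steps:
o(f, g) = g/f (o(f, g) = (2*g)/((2*f)) = (2*g)*(1/(2*f)) = g/f)
o(47, -22)*O = -22/47*2 = -44/47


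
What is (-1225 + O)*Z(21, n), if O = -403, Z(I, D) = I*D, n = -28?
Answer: 957264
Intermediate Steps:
Z(I, D) = D*I
(-1225 + O)*Z(21, n) = (-1225 - 403)*(-28*21) = -1628*(-588) = 957264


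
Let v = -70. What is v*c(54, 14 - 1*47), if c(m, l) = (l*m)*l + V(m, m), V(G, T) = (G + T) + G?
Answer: -4127760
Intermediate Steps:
V(G, T) = T + 2*G
c(m, l) = 3*m + m*l² (c(m, l) = (l*m)*l + (m + 2*m) = m*l² + 3*m = 3*m + m*l²)
v*c(54, 14 - 1*47) = -3780*(3 + (14 - 1*47)²) = -3780*(3 + (14 - 47)²) = -3780*(3 + (-33)²) = -3780*(3 + 1089) = -3780*1092 = -70*58968 = -4127760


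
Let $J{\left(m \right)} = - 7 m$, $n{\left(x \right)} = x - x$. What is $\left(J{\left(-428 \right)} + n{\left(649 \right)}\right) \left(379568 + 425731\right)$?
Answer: $2412675804$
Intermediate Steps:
$n{\left(x \right)} = 0$
$\left(J{\left(-428 \right)} + n{\left(649 \right)}\right) \left(379568 + 425731\right) = \left(\left(-7\right) \left(-428\right) + 0\right) \left(379568 + 425731\right) = \left(2996 + 0\right) 805299 = 2996 \cdot 805299 = 2412675804$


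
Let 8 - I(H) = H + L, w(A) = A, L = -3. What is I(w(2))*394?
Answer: 3546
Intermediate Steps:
I(H) = 11 - H (I(H) = 8 - (H - 3) = 8 - (-3 + H) = 8 + (3 - H) = 11 - H)
I(w(2))*394 = (11 - 1*2)*394 = (11 - 2)*394 = 9*394 = 3546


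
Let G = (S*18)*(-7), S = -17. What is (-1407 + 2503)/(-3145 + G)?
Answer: -1096/1003 ≈ -1.0927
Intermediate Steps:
G = 2142 (G = -17*18*(-7) = -306*(-7) = 2142)
(-1407 + 2503)/(-3145 + G) = (-1407 + 2503)/(-3145 + 2142) = 1096/(-1003) = 1096*(-1/1003) = -1096/1003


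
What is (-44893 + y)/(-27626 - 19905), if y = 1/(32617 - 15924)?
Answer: 68127168/72130453 ≈ 0.94450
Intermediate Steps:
y = 1/16693 ≈ 5.9905e-5
(-44893 + y)/(-27626 - 19905) = (-44893 + 1/16693)/(-27626 - 19905) = -749398848/16693/(-47531) = -749398848/16693*(-1/47531) = 68127168/72130453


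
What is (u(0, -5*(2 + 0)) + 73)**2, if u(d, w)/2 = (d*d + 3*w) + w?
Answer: 49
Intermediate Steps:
u(d, w) = 2*d**2 + 8*w (u(d, w) = 2*((d*d + 3*w) + w) = 2*((d**2 + 3*w) + w) = 2*(d**2 + 4*w) = 2*d**2 + 8*w)
(u(0, -5*(2 + 0)) + 73)**2 = ((2*0**2 + 8*(-5*(2 + 0))) + 73)**2 = ((2*0 + 8*(-5*2)) + 73)**2 = ((0 + 8*(-10)) + 73)**2 = ((0 - 80) + 73)**2 = (-80 + 73)**2 = (-7)**2 = 49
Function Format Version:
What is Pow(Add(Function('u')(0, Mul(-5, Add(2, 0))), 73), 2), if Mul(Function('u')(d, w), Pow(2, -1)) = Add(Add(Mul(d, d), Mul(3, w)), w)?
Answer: 49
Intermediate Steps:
Function('u')(d, w) = Add(Mul(2, Pow(d, 2)), Mul(8, w)) (Function('u')(d, w) = Mul(2, Add(Add(Mul(d, d), Mul(3, w)), w)) = Mul(2, Add(Add(Pow(d, 2), Mul(3, w)), w)) = Mul(2, Add(Pow(d, 2), Mul(4, w))) = Add(Mul(2, Pow(d, 2)), Mul(8, w)))
Pow(Add(Function('u')(0, Mul(-5, Add(2, 0))), 73), 2) = Pow(Add(Add(Mul(2, Pow(0, 2)), Mul(8, Mul(-5, Add(2, 0)))), 73), 2) = Pow(Add(Add(Mul(2, 0), Mul(8, Mul(-5, 2))), 73), 2) = Pow(Add(Add(0, Mul(8, -10)), 73), 2) = Pow(Add(Add(0, -80), 73), 2) = Pow(Add(-80, 73), 2) = Pow(-7, 2) = 49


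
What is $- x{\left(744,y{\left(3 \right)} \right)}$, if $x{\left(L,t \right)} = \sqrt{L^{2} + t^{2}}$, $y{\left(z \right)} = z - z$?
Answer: $-744$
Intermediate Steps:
$y{\left(z \right)} = 0$
$- x{\left(744,y{\left(3 \right)} \right)} = - \sqrt{744^{2} + 0^{2}} = - \sqrt{553536 + 0} = - \sqrt{553536} = \left(-1\right) 744 = -744$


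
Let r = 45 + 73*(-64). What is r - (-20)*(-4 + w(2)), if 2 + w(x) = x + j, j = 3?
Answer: -4647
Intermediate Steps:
w(x) = 1 + x (w(x) = -2 + (x + 3) = -2 + (3 + x) = 1 + x)
r = -4627 (r = 45 - 4672 = -4627)
r - (-20)*(-4 + w(2)) = -4627 - (-20)*(-4 + (1 + 2)) = -4627 - (-20)*(-4 + 3) = -4627 - (-20)*(-1) = -4627 - 20*1 = -4627 - 20 = -4647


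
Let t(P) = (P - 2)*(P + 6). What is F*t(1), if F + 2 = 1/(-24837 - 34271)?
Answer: 118217/8444 ≈ 14.000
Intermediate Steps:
t(P) = (-2 + P)*(6 + P)
F = -118217/59108 (F = -2 + 1/(-24837 - 34271) = -2 + 1/(-59108) = -2 - 1/59108 = -118217/59108 ≈ -2.0000)
F*t(1) = -118217*(-12 + 1² + 4*1)/59108 = -118217*(-12 + 1 + 4)/59108 = -118217/59108*(-7) = 118217/8444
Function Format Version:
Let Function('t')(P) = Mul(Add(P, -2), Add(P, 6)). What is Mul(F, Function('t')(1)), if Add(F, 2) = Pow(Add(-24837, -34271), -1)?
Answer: Rational(118217, 8444) ≈ 14.000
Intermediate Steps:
Function('t')(P) = Mul(Add(-2, P), Add(6, P))
F = Rational(-118217, 59108) (F = Add(-2, Pow(Add(-24837, -34271), -1)) = Add(-2, Pow(-59108, -1)) = Add(-2, Rational(-1, 59108)) = Rational(-118217, 59108) ≈ -2.0000)
Mul(F, Function('t')(1)) = Mul(Rational(-118217, 59108), Add(-12, Pow(1, 2), Mul(4, 1))) = Mul(Rational(-118217, 59108), Add(-12, 1, 4)) = Mul(Rational(-118217, 59108), -7) = Rational(118217, 8444)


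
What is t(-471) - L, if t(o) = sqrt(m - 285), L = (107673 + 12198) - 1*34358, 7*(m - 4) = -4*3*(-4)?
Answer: -85513 + I*sqrt(13433)/7 ≈ -85513.0 + 16.557*I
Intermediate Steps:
m = 76/7 (m = 4 + (-4*3*(-4))/7 = 4 + (-12*(-4))/7 = 4 + (1/7)*48 = 4 + 48/7 = 76/7 ≈ 10.857)
L = 85513 (L = 119871 - 34358 = 85513)
t(o) = I*sqrt(13433)/7 (t(o) = sqrt(76/7 - 285) = sqrt(-1919/7) = I*sqrt(13433)/7)
t(-471) - L = I*sqrt(13433)/7 - 1*85513 = I*sqrt(13433)/7 - 85513 = -85513 + I*sqrt(13433)/7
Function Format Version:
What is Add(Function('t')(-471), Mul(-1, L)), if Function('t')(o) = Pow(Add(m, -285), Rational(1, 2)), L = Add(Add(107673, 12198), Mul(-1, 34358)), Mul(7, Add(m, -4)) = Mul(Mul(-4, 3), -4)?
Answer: Add(-85513, Mul(Rational(1, 7), I, Pow(13433, Rational(1, 2)))) ≈ Add(-85513., Mul(16.557, I))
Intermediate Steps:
m = Rational(76, 7) (m = Add(4, Mul(Rational(1, 7), Mul(Mul(-4, 3), -4))) = Add(4, Mul(Rational(1, 7), Mul(-12, -4))) = Add(4, Mul(Rational(1, 7), 48)) = Add(4, Rational(48, 7)) = Rational(76, 7) ≈ 10.857)
L = 85513 (L = Add(119871, -34358) = 85513)
Function('t')(o) = Mul(Rational(1, 7), I, Pow(13433, Rational(1, 2))) (Function('t')(o) = Pow(Add(Rational(76, 7), -285), Rational(1, 2)) = Pow(Rational(-1919, 7), Rational(1, 2)) = Mul(Rational(1, 7), I, Pow(13433, Rational(1, 2))))
Add(Function('t')(-471), Mul(-1, L)) = Add(Mul(Rational(1, 7), I, Pow(13433, Rational(1, 2))), Mul(-1, 85513)) = Add(Mul(Rational(1, 7), I, Pow(13433, Rational(1, 2))), -85513) = Add(-85513, Mul(Rational(1, 7), I, Pow(13433, Rational(1, 2))))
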